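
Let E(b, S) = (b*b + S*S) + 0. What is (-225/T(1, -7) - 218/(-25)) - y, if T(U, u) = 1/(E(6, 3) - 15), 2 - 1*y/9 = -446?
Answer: -269332/25 ≈ -10773.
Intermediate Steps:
y = 4032 (y = 18 - 9*(-446) = 18 + 4014 = 4032)
E(b, S) = S**2 + b**2 (E(b, S) = (b**2 + S**2) + 0 = (S**2 + b**2) + 0 = S**2 + b**2)
T(U, u) = 1/30 (T(U, u) = 1/((3**2 + 6**2) - 15) = 1/((9 + 36) - 15) = 1/(45 - 15) = 1/30)
(-225/T(1, -7) - 218/(-25)) - y = (-225/1/30 - 218/(-25)) - 1*4032 = (-225*30 - 218*(-1/25)) - 4032 = (-6750 + 218/25) - 4032 = -168532/25 - 4032 = -269332/25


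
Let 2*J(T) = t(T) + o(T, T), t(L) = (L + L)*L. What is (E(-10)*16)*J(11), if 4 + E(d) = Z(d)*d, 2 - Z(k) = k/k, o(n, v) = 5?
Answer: -27664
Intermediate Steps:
Z(k) = 1 (Z(k) = 2 - k/k = 2 - 1*1 = 2 - 1 = 1)
t(L) = 2*L**2 (t(L) = (2*L)*L = 2*L**2)
E(d) = -4 + d (E(d) = -4 + 1*d = -4 + d)
J(T) = 5/2 + T**2 (J(T) = (2*T**2 + 5)/2 = (5 + 2*T**2)/2 = 5/2 + T**2)
(E(-10)*16)*J(11) = ((-4 - 10)*16)*(5/2 + 11**2) = (-14*16)*(5/2 + 121) = -224*247/2 = -27664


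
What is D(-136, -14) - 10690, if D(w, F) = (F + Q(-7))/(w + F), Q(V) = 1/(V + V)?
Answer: -22448803/2100 ≈ -10690.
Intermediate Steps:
Q(V) = 1/(2*V)
D(w, F) = (-1/14 + F)/(F + w) (D(w, F) = (F + (½)/(-7))/(w + F) = (F + (½)*(-⅐))/(F + w) = (F - 1/14)/(F + w) = (-1/14 + F)/(F + w))
D(-136, -14) - 10690 = (-1/14 - 14)/(-14 - 136) - 10690 = -197/14/(-150) - 10690 = -1/150*(-197/14) - 10690 = 197/2100 - 10690 = -22448803/2100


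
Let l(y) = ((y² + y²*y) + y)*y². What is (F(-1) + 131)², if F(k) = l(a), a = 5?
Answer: 16048036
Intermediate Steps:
l(y) = y²*(y + y² + y³) (l(y) = ((y² + y³) + y)*y² = (y + y² + y³)*y² = y²*(y + y² + y³))
F(k) = 3875 (F(k) = 5³*(1 + 5 + 5²) = 125*(1 + 5 + 25) = 125*31 = 3875)
(F(-1) + 131)² = (3875 + 131)² = 4006² = 16048036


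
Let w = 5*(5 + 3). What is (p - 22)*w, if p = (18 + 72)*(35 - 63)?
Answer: -101680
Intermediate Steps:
p = -2520 (p = 90*(-28) = -2520)
w = 40 (w = 5*8 = 40)
(p - 22)*w = (-2520 - 22)*40 = -2542*40 = -101680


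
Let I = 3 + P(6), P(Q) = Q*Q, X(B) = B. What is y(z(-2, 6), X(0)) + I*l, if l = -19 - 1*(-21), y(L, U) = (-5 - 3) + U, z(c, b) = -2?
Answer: 70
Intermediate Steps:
y(L, U) = -8 + U
P(Q) = Q²
I = 39 (I = 3 + 6² = 3 + 36 = 39)
l = 2 (l = -19 + 21 = 2)
y(z(-2, 6), X(0)) + I*l = (-8 + 0) + 39*2 = -8 + 78 = 70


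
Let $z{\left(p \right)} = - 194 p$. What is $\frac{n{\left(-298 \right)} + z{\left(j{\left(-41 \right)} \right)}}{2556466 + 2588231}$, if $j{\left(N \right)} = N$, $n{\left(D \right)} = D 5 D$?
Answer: $\frac{150658}{1714899} \approx 0.087852$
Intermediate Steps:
$n{\left(D \right)} = 5 D^{2}$ ($n{\left(D \right)} = 5 D D = 5 D^{2}$)
$\frac{n{\left(-298 \right)} + z{\left(j{\left(-41 \right)} \right)}}{2556466 + 2588231} = \frac{5 \left(-298\right)^{2} - -7954}{2556466 + 2588231} = \frac{5 \cdot 88804 + 7954}{5144697} = \left(444020 + 7954\right) \frac{1}{5144697} = 451974 \cdot \frac{1}{5144697} = \frac{150658}{1714899}$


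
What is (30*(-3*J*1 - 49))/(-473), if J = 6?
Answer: 2010/473 ≈ 4.2495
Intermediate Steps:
(30*(-3*J*1 - 49))/(-473) = (30*(-3*6*1 - 49))/(-473) = (30*(-18*1 - 49))*(-1/473) = (30*(-18 - 49))*(-1/473) = (30*(-67))*(-1/473) = -2010*(-1/473) = 2010/473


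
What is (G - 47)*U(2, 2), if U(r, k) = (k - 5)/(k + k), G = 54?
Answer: -21/4 ≈ -5.2500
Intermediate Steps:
U(r, k) = (-5 + k)/(2*k) (U(r, k) = (-5 + k)/((2*k)) = (-5 + k)*(1/(2*k)) = (-5 + k)/(2*k))
(G - 47)*U(2, 2) = (54 - 47)*((½)*(-5 + 2)/2) = 7*((½)*(½)*(-3)) = 7*(-¾) = -21/4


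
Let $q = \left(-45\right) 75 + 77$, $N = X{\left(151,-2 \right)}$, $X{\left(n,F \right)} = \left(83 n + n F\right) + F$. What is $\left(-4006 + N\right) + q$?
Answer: $4925$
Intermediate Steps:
$X{\left(n,F \right)} = F + 83 n + F n$ ($X{\left(n,F \right)} = \left(83 n + F n\right) + F = F + 83 n + F n$)
$N = 12229$ ($N = -2 + 83 \cdot 151 - 302 = -2 + 12533 - 302 = 12229$)
$q = -3298$ ($q = -3375 + 77 = -3298$)
$\left(-4006 + N\right) + q = \left(-4006 + 12229\right) - 3298 = 8223 - 3298 = 4925$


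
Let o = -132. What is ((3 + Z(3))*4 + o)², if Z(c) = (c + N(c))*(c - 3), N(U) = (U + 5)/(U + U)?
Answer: 14400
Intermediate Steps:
N(U) = (5 + U)/(2*U) (N(U) = (5 + U)/((2*U)) = (5 + U)*(1/(2*U)) = (5 + U)/(2*U))
Z(c) = (-3 + c)*(c + (5 + c)/(2*c)) (Z(c) = (c + (5 + c)/(2*c))*(c - 3) = (c + (5 + c)/(2*c))*(-3 + c) = (-3 + c)*(c + (5 + c)/(2*c)))
((3 + Z(3))*4 + o)² = ((3 + (1 + 3² - 15/2/3 - 5/2*3))*4 - 132)² = ((3 + (1 + 9 - 15/2*⅓ - 15/2))*4 - 132)² = ((3 + (1 + 9 - 5/2 - 15/2))*4 - 132)² = ((3 + 0)*4 - 132)² = (3*4 - 132)² = (12 - 132)² = (-120)² = 14400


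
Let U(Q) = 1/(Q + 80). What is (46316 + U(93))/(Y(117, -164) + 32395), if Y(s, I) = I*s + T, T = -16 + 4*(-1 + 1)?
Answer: 8012669/2282043 ≈ 3.5112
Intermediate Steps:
U(Q) = 1/(80 + Q)
T = -16 (T = -16 + 4*0 = -16 + 0 = -16)
Y(s, I) = -16 + I*s (Y(s, I) = I*s - 16 = -16 + I*s)
(46316 + U(93))/(Y(117, -164) + 32395) = (46316 + 1/(80 + 93))/((-16 - 164*117) + 32395) = (46316 + 1/173)/((-16 - 19188) + 32395) = (46316 + 1/173)/(-19204 + 32395) = (8012669/173)/13191 = (8012669/173)*(1/13191) = 8012669/2282043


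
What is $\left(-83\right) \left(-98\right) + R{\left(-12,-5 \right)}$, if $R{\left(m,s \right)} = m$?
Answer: $8122$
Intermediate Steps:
$\left(-83\right) \left(-98\right) + R{\left(-12,-5 \right)} = \left(-83\right) \left(-98\right) - 12 = 8134 - 12 = 8122$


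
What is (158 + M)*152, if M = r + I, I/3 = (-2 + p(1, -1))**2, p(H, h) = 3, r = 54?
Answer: 32680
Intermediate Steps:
I = 3 (I = 3*(-2 + 3)**2 = 3*1**2 = 3*1 = 3)
M = 57 (M = 54 + 3 = 57)
(158 + M)*152 = (158 + 57)*152 = 215*152 = 32680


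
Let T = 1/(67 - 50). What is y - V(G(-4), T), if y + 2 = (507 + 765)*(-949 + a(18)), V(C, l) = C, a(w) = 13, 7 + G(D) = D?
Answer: -1190583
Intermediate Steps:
T = 1/17 ≈ 0.058824
G(D) = -7 + D
y = -1190594 (y = -2 + (507 + 765)*(-949 + 13) = -2 + 1272*(-936) = -2 - 1190592 = -1190594)
y - V(G(-4), T) = -1190594 - (-7 - 4) = -1190594 - 1*(-11) = -1190594 + 11 = -1190583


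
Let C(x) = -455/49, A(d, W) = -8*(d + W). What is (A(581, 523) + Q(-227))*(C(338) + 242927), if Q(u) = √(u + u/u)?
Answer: -15018144768/7 + 1700424*I*√226/7 ≈ -2.1454e+9 + 3.6519e+6*I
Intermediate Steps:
A(d, W) = -8*W - 8*d (A(d, W) = -8*(W + d) = -8*W - 8*d)
C(x) = -65/7 (C(x) = -455*1/49 = -65/7)
Q(u) = √(1 + u) (Q(u) = √(u + 1) = √(1 + u))
(A(581, 523) + Q(-227))*(C(338) + 242927) = ((-8*523 - 8*581) + √(1 - 227))*(-65/7 + 242927) = ((-4184 - 4648) + √(-226))*(1700424/7) = (-8832 + I*√226)*(1700424/7) = -15018144768/7 + 1700424*I*√226/7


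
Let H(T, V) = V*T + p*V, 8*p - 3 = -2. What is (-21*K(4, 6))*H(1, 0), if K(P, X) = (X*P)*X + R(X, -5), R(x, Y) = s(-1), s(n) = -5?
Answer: 0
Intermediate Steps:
p = ⅛ (p = 3/8 + (⅛)*(-2) = 3/8 - ¼ = ⅛ ≈ 0.12500)
R(x, Y) = -5
K(P, X) = -5 + P*X² (K(P, X) = (X*P)*X - 5 = (P*X)*X - 5 = P*X² - 5 = -5 + P*X²)
H(T, V) = V/8 + T*V (H(T, V) = V*T + V/8 = T*V + V/8 = V/8 + T*V)
(-21*K(4, 6))*H(1, 0) = (-21*(-5 + 4*6²))*(0*(⅛ + 1)) = (-21*(-5 + 4*36))*(0*(9/8)) = -21*(-5 + 144)*0 = -21*139*0 = -2919*0 = 0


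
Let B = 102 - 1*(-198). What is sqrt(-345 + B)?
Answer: 3*I*sqrt(5) ≈ 6.7082*I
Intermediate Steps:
B = 300 (B = 102 + 198 = 300)
sqrt(-345 + B) = sqrt(-345 + 300) = sqrt(-45) = 3*I*sqrt(5)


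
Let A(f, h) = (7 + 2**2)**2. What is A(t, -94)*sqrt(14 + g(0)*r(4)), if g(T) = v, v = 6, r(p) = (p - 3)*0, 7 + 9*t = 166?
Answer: 121*sqrt(14) ≈ 452.74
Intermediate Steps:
t = 53/3 (t = -7/9 + (1/9)*166 = -7/9 + 166/9 = 53/3 ≈ 17.667)
r(p) = 0 (r(p) = (-3 + p)*0 = 0)
g(T) = 6
A(f, h) = 121 (A(f, h) = (7 + 4)**2 = 11**2 = 121)
A(t, -94)*sqrt(14 + g(0)*r(4)) = 121*sqrt(14 + 6*0) = 121*sqrt(14 + 0) = 121*sqrt(14)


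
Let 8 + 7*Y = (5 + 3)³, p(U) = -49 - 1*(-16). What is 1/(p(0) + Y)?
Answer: 1/39 ≈ 0.025641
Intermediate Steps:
p(U) = -33 (p(U) = -49 + 16 = -33)
Y = 72 (Y = -8/7 + (5 + 3)³/7 = -8/7 + (⅐)*8³ = -8/7 + (⅐)*512 = -8/7 + 512/7 = 72)
1/(p(0) + Y) = 1/(-33 + 72) = 1/39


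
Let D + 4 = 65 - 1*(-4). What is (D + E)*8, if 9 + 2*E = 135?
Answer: 1024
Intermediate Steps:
E = 63 (E = -9/2 + (½)*135 = -9/2 + 135/2 = 63)
D = 65 (D = -4 + (65 - 1*(-4)) = -4 + (65 + 4) = -4 + 69 = 65)
(D + E)*8 = (65 + 63)*8 = 128*8 = 1024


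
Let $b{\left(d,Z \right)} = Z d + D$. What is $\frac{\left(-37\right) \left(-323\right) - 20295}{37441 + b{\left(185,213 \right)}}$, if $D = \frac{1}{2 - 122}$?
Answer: $- \frac{1001280}{9221519} \approx -0.10858$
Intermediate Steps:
$D = - \frac{1}{120}$ ($D = \frac{1}{-120} = - \frac{1}{120} \approx -0.0083333$)
$b{\left(d,Z \right)} = - \frac{1}{120} + Z d$ ($b{\left(d,Z \right)} = Z d - \frac{1}{120} = - \frac{1}{120} + Z d$)
$\frac{\left(-37\right) \left(-323\right) - 20295}{37441 + b{\left(185,213 \right)}} = \frac{\left(-37\right) \left(-323\right) - 20295}{37441 + \left(- \frac{1}{120} + 213 \cdot 185\right)} = \frac{11951 - 20295}{37441 + \left(- \frac{1}{120} + 39405\right)} = - \frac{8344}{37441 + \frac{4728599}{120}} = - \frac{8344}{\frac{9221519}{120}} = \left(-8344\right) \frac{120}{9221519} = - \frac{1001280}{9221519}$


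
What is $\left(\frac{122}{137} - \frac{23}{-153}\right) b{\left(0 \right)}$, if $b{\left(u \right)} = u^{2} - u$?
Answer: $0$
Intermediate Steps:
$\left(\frac{122}{137} - \frac{23}{-153}\right) b{\left(0 \right)} = \left(\frac{122}{137} - \frac{23}{-153}\right) 0 \left(-1 + 0\right) = \left(122 \cdot \frac{1}{137} - - \frac{23}{153}\right) 0 \left(-1\right) = \left(\frac{122}{137} + \frac{23}{153}\right) 0 = \frac{21817}{20961} \cdot 0 = 0$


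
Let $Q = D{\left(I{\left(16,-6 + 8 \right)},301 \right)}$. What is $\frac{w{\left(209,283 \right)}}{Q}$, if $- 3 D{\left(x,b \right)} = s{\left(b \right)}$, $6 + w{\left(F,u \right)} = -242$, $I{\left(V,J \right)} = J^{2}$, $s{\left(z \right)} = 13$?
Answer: $\frac{744}{13} \approx 57.231$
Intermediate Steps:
$w{\left(F,u \right)} = -248$ ($w{\left(F,u \right)} = -6 - 242 = -248$)
$D{\left(x,b \right)} = - \frac{13}{3}$ ($D{\left(x,b \right)} = \left(- \frac{1}{3}\right) 13 = - \frac{13}{3}$)
$Q = - \frac{13}{3} \approx -4.3333$
$\frac{w{\left(209,283 \right)}}{Q} = - \frac{248}{- \frac{13}{3}} = \left(-248\right) \left(- \frac{3}{13}\right) = \frac{744}{13}$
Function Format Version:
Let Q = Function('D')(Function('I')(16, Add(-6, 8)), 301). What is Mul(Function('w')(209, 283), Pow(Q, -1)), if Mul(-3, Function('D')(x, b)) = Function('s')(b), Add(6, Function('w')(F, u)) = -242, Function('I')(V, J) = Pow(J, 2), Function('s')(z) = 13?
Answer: Rational(744, 13) ≈ 57.231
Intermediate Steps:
Function('w')(F, u) = -248 (Function('w')(F, u) = Add(-6, -242) = -248)
Function('D')(x, b) = Rational(-13, 3) (Function('D')(x, b) = Mul(Rational(-1, 3), 13) = Rational(-13, 3))
Q = Rational(-13, 3) ≈ -4.3333
Mul(Function('w')(209, 283), Pow(Q, -1)) = Mul(-248, Pow(Rational(-13, 3), -1)) = Mul(-248, Rational(-3, 13)) = Rational(744, 13)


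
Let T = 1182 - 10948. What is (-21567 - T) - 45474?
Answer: -57275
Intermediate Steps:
T = -9766
(-21567 - T) - 45474 = (-21567 - 1*(-9766)) - 45474 = (-21567 + 9766) - 45474 = -11801 - 45474 = -57275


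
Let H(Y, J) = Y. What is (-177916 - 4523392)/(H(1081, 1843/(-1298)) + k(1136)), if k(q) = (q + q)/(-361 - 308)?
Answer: -3145175052/720917 ≈ -4362.7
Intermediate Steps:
k(q) = -2*q/669 (k(q) = (2*q)/(-669) = (2*q)*(-1/669) = -2*q/669)
(-177916 - 4523392)/(H(1081, 1843/(-1298)) + k(1136)) = (-177916 - 4523392)/(1081 - 2/669*1136) = -4701308/(1081 - 2272/669) = -4701308/720917/669 = -4701308*669/720917 = -3145175052/720917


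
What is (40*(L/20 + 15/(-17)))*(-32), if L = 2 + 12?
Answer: 3968/17 ≈ 233.41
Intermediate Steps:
L = 14
(40*(L/20 + 15/(-17)))*(-32) = (40*(14/20 + 15/(-17)))*(-32) = (40*(14*(1/20) + 15*(-1/17)))*(-32) = (40*(7/10 - 15/17))*(-32) = (40*(-31/170))*(-32) = -124/17*(-32) = 3968/17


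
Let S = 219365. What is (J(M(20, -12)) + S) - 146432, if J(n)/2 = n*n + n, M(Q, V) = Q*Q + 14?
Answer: 416553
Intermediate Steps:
M(Q, V) = 14 + Q**2 (M(Q, V) = Q**2 + 14 = 14 + Q**2)
J(n) = 2*n + 2*n**2 (J(n) = 2*(n*n + n) = 2*(n**2 + n) = 2*(n + n**2) = 2*n + 2*n**2)
(J(M(20, -12)) + S) - 146432 = (2*(14 + 20**2)*(1 + (14 + 20**2)) + 219365) - 146432 = (2*(14 + 400)*(1 + (14 + 400)) + 219365) - 146432 = (2*414*(1 + 414) + 219365) - 146432 = (2*414*415 + 219365) - 146432 = (343620 + 219365) - 146432 = 562985 - 146432 = 416553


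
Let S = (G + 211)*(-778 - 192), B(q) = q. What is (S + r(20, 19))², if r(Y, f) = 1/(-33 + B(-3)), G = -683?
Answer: 271664202453121/1296 ≈ 2.0962e+11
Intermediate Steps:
r(Y, f) = -1/36 (r(Y, f) = 1/(-33 - 3) = 1/(-36) = -1/36)
S = 457840 (S = (-683 + 211)*(-778 - 192) = -472*(-970) = 457840)
(S + r(20, 19))² = (457840 - 1/36)² = (16482239/36)² = 271664202453121/1296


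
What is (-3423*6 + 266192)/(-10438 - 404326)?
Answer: -122827/207382 ≈ -0.59227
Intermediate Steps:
(-3423*6 + 266192)/(-10438 - 404326) = (-20538 + 266192)/(-414764) = 245654*(-1/414764) = -122827/207382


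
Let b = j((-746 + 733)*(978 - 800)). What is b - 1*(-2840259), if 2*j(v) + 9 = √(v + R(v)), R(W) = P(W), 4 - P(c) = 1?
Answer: 5680509/2 + I*√2311/2 ≈ 2.8403e+6 + 24.036*I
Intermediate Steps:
P(c) = 3 (P(c) = 4 - 1*1 = 4 - 1 = 3)
R(W) = 3
j(v) = -9/2 + √(3 + v)/2 (j(v) = -9/2 + √(v + 3)/2 = -9/2 + √(3 + v)/2)
b = -9/2 + I*√2311/2 (b = -9/2 + √(3 + (-746 + 733)*(978 - 800))/2 = -9/2 + √(3 - 13*178)/2 = -9/2 + √(3 - 2314)/2 = -9/2 + √(-2311)/2 = -9/2 + (I*√2311)/2 = -9/2 + I*√2311/2 ≈ -4.5 + 24.036*I)
b - 1*(-2840259) = (-9/2 + I*√2311/2) - 1*(-2840259) = (-9/2 + I*√2311/2) + 2840259 = 5680509/2 + I*√2311/2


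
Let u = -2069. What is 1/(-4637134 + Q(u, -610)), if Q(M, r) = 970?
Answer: -1/4636164 ≈ -2.1570e-7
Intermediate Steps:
1/(-4637134 + Q(u, -610)) = 1/(-4637134 + 970) = 1/(-4636164) = -1/4636164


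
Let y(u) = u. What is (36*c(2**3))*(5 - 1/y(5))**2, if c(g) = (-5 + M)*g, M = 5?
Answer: 0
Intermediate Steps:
c(g) = 0 (c(g) = (-5 + 5)*g = 0*g = 0)
(36*c(2**3))*(5 - 1/y(5))**2 = (36*0)*(5 - 1/5)**2 = 0*(5 - 1*1/5)**2 = 0*(5 - 1/5)**2 = 0*(24/5)**2 = 0*(576/25) = 0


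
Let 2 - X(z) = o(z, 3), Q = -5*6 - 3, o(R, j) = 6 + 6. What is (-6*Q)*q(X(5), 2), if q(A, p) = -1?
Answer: -198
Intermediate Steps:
o(R, j) = 12
Q = -33 (Q = -30 - 3 = -33)
X(z) = -10 (X(z) = 2 - 1*12 = 2 - 12 = -10)
(-6*Q)*q(X(5), 2) = -6*(-33)*(-1) = 198*(-1) = -198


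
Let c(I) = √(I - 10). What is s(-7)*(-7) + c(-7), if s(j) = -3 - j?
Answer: -28 + I*√17 ≈ -28.0 + 4.1231*I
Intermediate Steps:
c(I) = √(-10 + I)
s(-7)*(-7) + c(-7) = (-3 - 1*(-7))*(-7) + √(-10 - 7) = (-3 + 7)*(-7) + √(-17) = 4*(-7) + I*√17 = -28 + I*√17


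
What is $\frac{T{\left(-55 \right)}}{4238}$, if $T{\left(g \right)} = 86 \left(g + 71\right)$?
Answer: $\frac{688}{2119} \approx 0.32468$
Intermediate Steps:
$T{\left(g \right)} = 6106 + 86 g$ ($T{\left(g \right)} = 86 \left(71 + g\right) = 6106 + 86 g$)
$\frac{T{\left(-55 \right)}}{4238} = \frac{6106 + 86 \left(-55\right)}{4238} = \left(6106 - 4730\right) \frac{1}{4238} = 1376 \cdot \frac{1}{4238} = \frac{688}{2119}$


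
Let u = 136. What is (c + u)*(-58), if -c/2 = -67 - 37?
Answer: -19952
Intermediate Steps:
c = 208 (c = -2*(-67 - 37) = -2*(-104) = 208)
(c + u)*(-58) = (208 + 136)*(-58) = 344*(-58) = -19952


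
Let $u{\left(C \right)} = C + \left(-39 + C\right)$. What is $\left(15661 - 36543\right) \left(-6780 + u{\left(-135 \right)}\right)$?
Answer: $148032498$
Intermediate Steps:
$u{\left(C \right)} = -39 + 2 C$
$\left(15661 - 36543\right) \left(-6780 + u{\left(-135 \right)}\right) = \left(15661 - 36543\right) \left(-6780 + \left(-39 + 2 \left(-135\right)\right)\right) = - 20882 \left(-6780 - 309\right) = \left(-20882\right) \left(-7089\right) = 148032498$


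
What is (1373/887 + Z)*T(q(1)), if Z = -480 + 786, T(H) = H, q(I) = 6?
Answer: 1636770/887 ≈ 1845.3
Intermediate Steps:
Z = 306
(1373/887 + Z)*T(q(1)) = (1373/887 + 306)*6 = (272795/887)*6 = 1636770/887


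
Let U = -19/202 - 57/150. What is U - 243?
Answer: -614772/2525 ≈ -243.47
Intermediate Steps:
U = -1197/2525 (U = -19*1/202 - 57*1/150 = -19/202 - 19/50 = -1197/2525 ≈ -0.47406)
U - 243 = -1197/2525 - 243 = -614772/2525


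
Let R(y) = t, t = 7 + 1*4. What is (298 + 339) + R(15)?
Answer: 648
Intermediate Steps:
t = 11 (t = 7 + 4 = 11)
R(y) = 11
(298 + 339) + R(15) = (298 + 339) + 11 = 637 + 11 = 648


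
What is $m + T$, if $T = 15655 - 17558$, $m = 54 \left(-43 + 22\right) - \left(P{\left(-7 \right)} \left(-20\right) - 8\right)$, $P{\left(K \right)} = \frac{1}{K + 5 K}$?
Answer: $- \frac{63619}{21} \approx -3029.5$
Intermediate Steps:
$P{\left(K \right)} = \frac{1}{6 K}$
$m = - \frac{23656}{21}$ ($m = 54 \left(-43 + 22\right) - \left(\frac{1}{6 \left(-7\right)} \left(-20\right) - 8\right) = 54 \left(-21\right) - \left(\frac{1}{6} \left(- \frac{1}{7}\right) \left(-20\right) - 8\right) = -1134 - \left(\left(- \frac{1}{42}\right) \left(-20\right) - 8\right) = -1134 - \left(\frac{10}{21} - 8\right) = -1134 - - \frac{158}{21} = -1134 + \frac{158}{21} = - \frac{23656}{21} \approx -1126.5$)
$T = -1903$
$m + T = - \frac{23656}{21} - 1903 = - \frac{63619}{21}$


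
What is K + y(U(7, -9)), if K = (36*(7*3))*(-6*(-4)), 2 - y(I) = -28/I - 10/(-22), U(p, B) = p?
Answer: 199645/11 ≈ 18150.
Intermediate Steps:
y(I) = 17/11 + 28/I (y(I) = 2 - (-28/I - 10/(-22)) = 2 - (-28/I - 10*(-1/22)) = 2 - (-28/I + 5/11) = 2 - (5/11 - 28/I) = 2 + (-5/11 + 28/I) = 17/11 + 28/I)
K = 18144 (K = (36*21)*24 = 756*24 = 18144)
K + y(U(7, -9)) = 18144 + (17/11 + 28/7) = 18144 + (17/11 + 28*(1/7)) = 18144 + (17/11 + 4) = 18144 + 61/11 = 199645/11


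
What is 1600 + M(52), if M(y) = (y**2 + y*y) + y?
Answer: 7060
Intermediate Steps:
M(y) = y + 2*y**2 (M(y) = (y**2 + y**2) + y = 2*y**2 + y = y + 2*y**2)
1600 + M(52) = 1600 + 52*(1 + 2*52) = 1600 + 52*(1 + 104) = 1600 + 52*105 = 1600 + 5460 = 7060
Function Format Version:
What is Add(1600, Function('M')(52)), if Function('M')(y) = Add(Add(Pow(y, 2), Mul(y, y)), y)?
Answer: 7060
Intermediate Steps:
Function('M')(y) = Add(y, Mul(2, Pow(y, 2))) (Function('M')(y) = Add(Add(Pow(y, 2), Pow(y, 2)), y) = Add(Mul(2, Pow(y, 2)), y) = Add(y, Mul(2, Pow(y, 2))))
Add(1600, Function('M')(52)) = Add(1600, Mul(52, Add(1, Mul(2, 52)))) = Add(1600, Mul(52, Add(1, 104))) = Add(1600, Mul(52, 105)) = Add(1600, 5460) = 7060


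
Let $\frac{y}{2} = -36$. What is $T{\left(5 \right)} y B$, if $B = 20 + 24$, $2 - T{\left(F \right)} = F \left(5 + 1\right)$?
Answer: $88704$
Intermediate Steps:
$T{\left(F \right)} = 2 - 6 F$ ($T{\left(F \right)} = 2 - F \left(5 + 1\right) = 2 - F 6 = 2 - 6 F$)
$y = -72$ ($y = 2 \left(-36\right) = -72$)
$B = 44$
$T{\left(5 \right)} y B = \left(2 - 30\right) \left(-72\right) 44 = \left(-28\right) \left(-72\right) 44 = 2016 \cdot 44 = 88704$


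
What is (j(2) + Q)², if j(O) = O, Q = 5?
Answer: 49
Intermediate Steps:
(j(2) + Q)² = (2 + 5)² = 7² = 49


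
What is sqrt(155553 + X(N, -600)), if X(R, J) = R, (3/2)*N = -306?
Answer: 3*sqrt(17261) ≈ 394.14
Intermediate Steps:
N = -204 (N = (2/3)*(-306) = -204)
sqrt(155553 + X(N, -600)) = sqrt(155553 - 204) = sqrt(155349) = 3*sqrt(17261)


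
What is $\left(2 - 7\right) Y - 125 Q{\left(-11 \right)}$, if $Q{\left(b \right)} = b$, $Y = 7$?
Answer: $1340$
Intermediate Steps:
$\left(2 - 7\right) Y - 125 Q{\left(-11 \right)} = \left(2 - 7\right) 7 - -1375 = \left(2 - 7\right) 7 + 1375 = \left(-5\right) 7 + 1375 = -35 + 1375 = 1340$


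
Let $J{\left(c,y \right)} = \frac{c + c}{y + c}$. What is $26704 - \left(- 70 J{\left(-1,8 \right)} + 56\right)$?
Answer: $26628$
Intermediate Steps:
$J{\left(c,y \right)} = \frac{2 c}{c + y}$
$26704 - \left(- 70 J{\left(-1,8 \right)} + 56\right) = 26704 - \left(- 70 \cdot 2 \left(-1\right) \frac{1}{-1 + 8} + 56\right) = 26704 - \left(- 70 \cdot 2 \left(-1\right) \frac{1}{7} + 56\right) = 26704 - \left(\left(-70\right) \left(- \frac{2}{7}\right) + 56\right) = 26704 - \left(20 + 56\right) = 26704 - 76 = 26628$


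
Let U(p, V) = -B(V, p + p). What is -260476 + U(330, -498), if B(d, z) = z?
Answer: -261136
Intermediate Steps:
U(p, V) = -2*p (U(p, V) = -(p + p) = -2*p)
-260476 + U(330, -498) = -260476 - 2*330 = -260476 - 660 = -261136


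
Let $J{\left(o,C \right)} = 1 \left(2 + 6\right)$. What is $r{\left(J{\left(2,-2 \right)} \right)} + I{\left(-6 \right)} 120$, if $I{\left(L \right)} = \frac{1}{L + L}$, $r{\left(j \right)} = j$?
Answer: $-2$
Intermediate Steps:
$J{\left(o,C \right)} = 8$ ($J{\left(o,C \right)} = 1 \cdot 8 = 8$)
$I{\left(L \right)} = \frac{1}{2 L}$
$r{\left(J{\left(2,-2 \right)} \right)} + I{\left(-6 \right)} 120 = 8 + \frac{1}{2 \left(-6\right)} 120 = 8 + \frac{1}{2} \left(- \frac{1}{6}\right) 120 = 8 - 10 = -2$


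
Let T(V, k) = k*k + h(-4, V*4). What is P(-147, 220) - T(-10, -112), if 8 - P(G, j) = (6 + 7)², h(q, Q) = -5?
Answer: -12700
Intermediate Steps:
T(V, k) = -5 + k² (T(V, k) = k*k - 5 = k² - 5 = -5 + k²)
P(G, j) = -161 (P(G, j) = 8 - (6 + 7)² = 8 - 1*13² = 8 - 1*169 = 8 - 169 = -161)
P(-147, 220) - T(-10, -112) = -161 - (-5 + (-112)²) = -161 - (-5 + 12544) = -161 - 1*12539 = -161 - 12539 = -12700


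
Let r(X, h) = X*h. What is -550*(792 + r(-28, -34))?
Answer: -959200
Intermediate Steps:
-550*(792 + r(-28, -34)) = -550*(792 - 28*(-34)) = -550*(792 + 952) = -550*1744 = -959200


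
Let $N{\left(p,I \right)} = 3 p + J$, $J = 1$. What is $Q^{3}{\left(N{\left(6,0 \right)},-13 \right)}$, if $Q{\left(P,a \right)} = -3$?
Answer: $-27$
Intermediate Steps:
$N{\left(p,I \right)} = 1 + 3 p$ ($N{\left(p,I \right)} = 3 p + 1 = 1 + 3 p$)
$Q^{3}{\left(N{\left(6,0 \right)},-13 \right)} = \left(-3\right)^{3} = -27$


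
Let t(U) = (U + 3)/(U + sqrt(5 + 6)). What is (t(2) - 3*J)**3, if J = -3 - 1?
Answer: 466274/343 + 83515*sqrt(11)/343 ≈ 2166.9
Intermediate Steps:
t(U) = (3 + U)/(U + sqrt(11))
J = -4
(t(2) - 3*J)**3 = ((3 + 2)/(2 + sqrt(11)) - 3*(-4))**3 = (5/(2 + sqrt(11)) + 12)**3 = (12 + 5/(2 + sqrt(11)))**3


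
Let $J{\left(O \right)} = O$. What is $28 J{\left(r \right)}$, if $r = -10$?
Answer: $-280$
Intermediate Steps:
$28 J{\left(r \right)} = 28 \left(-10\right) = -280$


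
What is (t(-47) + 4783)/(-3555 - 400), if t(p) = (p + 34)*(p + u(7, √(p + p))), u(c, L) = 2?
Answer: -5368/3955 ≈ -1.3573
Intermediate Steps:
t(p) = (2 + p)*(34 + p) (t(p) = (p + 34)*(p + 2) = (34 + p)*(2 + p) = (2 + p)*(34 + p))
(t(-47) + 4783)/(-3555 - 400) = ((68 + (-47)² + 36*(-47)) + 4783)/(-3555 - 400) = ((68 + 2209 - 1692) + 4783)/(-3955) = (585 + 4783)*(-1/3955) = 5368*(-1/3955) = -5368/3955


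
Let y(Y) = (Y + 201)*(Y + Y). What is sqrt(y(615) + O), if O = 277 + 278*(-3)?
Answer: sqrt(1003123) ≈ 1001.6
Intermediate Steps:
y(Y) = 2*Y*(201 + Y) (y(Y) = (201 + Y)*(2*Y) = 2*Y*(201 + Y))
O = -557 (O = 277 - 834 = -557)
sqrt(y(615) + O) = sqrt(2*615*(201 + 615) - 557) = sqrt(2*615*816 - 557) = sqrt(1003680 - 557) = sqrt(1003123)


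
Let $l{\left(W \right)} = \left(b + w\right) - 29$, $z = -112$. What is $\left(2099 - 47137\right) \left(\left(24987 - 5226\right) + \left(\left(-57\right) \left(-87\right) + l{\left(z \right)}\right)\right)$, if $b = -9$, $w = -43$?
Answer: $-1109691282$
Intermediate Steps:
$l{\left(W \right)} = -81$ ($l{\left(W \right)} = \left(-9 - 43\right) - 29 = -52 - 29 = -81$)
$\left(2099 - 47137\right) \left(\left(24987 - 5226\right) + \left(\left(-57\right) \left(-87\right) + l{\left(z \right)}\right)\right) = \left(2099 - 47137\right) \left(\left(24987 - 5226\right) - -4878\right) = - 45038 \left(19761 + \left(4959 - 81\right)\right) = - 45038 \left(19761 + 4878\right) = \left(-45038\right) 24639 = -1109691282$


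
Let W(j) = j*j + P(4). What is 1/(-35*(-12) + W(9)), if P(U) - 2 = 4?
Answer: 1/507 ≈ 0.0019724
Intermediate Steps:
P(U) = 6 (P(U) = 2 + 4 = 6)
W(j) = 6 + j² (W(j) = j*j + 6 = j² + 6 = 6 + j²)
1/(-35*(-12) + W(9)) = 1/(-35*(-12) + (6 + 9²)) = 1/(420 + (6 + 81)) = 1/(420 + 87) = 1/507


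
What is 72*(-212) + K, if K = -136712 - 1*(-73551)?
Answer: -78425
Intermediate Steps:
K = -63161 (K = -136712 + 73551 = -63161)
72*(-212) + K = 72*(-212) - 63161 = -15264 - 63161 = -78425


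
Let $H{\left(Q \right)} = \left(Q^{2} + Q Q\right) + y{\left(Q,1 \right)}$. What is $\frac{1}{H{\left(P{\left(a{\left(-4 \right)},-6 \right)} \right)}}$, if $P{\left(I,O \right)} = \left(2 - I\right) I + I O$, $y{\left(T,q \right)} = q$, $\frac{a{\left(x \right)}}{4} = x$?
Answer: $\frac{1}{73729} \approx 1.3563 \cdot 10^{-5}$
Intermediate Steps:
$a{\left(x \right)} = 4 x$
$P{\left(I,O \right)} = I O + I \left(2 - I\right)$ ($P{\left(I,O \right)} = I \left(2 - I\right) + I O = I O + I \left(2 - I\right)$)
$H{\left(Q \right)} = 1 + 2 Q^{2}$ ($H{\left(Q \right)} = \left(Q^{2} + Q Q\right) + 1 = \left(Q^{2} + Q^{2}\right) + 1 = 2 Q^{2} + 1 = 1 + 2 Q^{2}$)
$\frac{1}{H{\left(P{\left(a{\left(-4 \right)},-6 \right)} \right)}} = \frac{1}{1 + 2 \left(4 \left(-4\right) \left(2 - 6 - 4 \left(-4\right)\right)\right)^{2}} = \frac{1}{1 + 2 \left(- 16 \left(2 - 6 - -16\right)\right)^{2}} = \frac{1}{1 + 2 \left(- 16 \left(2 - 6 + 16\right)\right)^{2}} = \frac{1}{1 + 2 \left(\left(-16\right) 12\right)^{2}} = \frac{1}{1 + 2 \left(-192\right)^{2}} = \frac{1}{1 + 2 \cdot 36864} = \frac{1}{1 + 73728} = \frac{1}{73729}$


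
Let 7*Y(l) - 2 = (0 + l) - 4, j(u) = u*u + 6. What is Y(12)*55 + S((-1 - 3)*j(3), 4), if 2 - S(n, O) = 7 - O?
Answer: 543/7 ≈ 77.571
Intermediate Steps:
j(u) = 6 + u² (j(u) = u² + 6 = 6 + u²)
Y(l) = -2/7 + l/7 (Y(l) = 2/7 + ((0 + l) - 4)/7 = 2/7 + (l - 4)/7 = 2/7 + (-4 + l)/7 = 2/7 + (-4/7 + l/7) = -2/7 + l/7)
S(n, O) = -5 + O (S(n, O) = 2 - (7 - O) = 2 + (-7 + O) = -5 + O)
Y(12)*55 + S((-1 - 3)*j(3), 4) = (-2/7 + (⅐)*12)*55 + (-5 + 4) = (-2/7 + 12/7)*55 - 1 = (10/7)*55 - 1 = 550/7 - 1 = 543/7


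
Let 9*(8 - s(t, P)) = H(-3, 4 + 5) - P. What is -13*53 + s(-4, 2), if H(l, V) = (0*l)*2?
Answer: -6127/9 ≈ -680.78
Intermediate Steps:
H(l, V) = 0 (H(l, V) = 0*2 = 0)
s(t, P) = 8 + P/9 (s(t, P) = 8 - (0 - P)/9 = 8 - (-1)*P/9 = 8 + P/9)
-13*53 + s(-4, 2) = -13*53 + (8 + (1/9)*2) = -689 + (8 + 2/9) = -689 + 74/9 = -6127/9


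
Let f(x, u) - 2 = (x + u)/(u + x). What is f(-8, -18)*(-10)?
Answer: -30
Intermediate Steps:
f(x, u) = 3 (f(x, u) = 2 + (x + u)/(u + x) = 2 + (u + x)/(u + x) = 2 + 1 = 3)
f(-8, -18)*(-10) = 3*(-10) = -30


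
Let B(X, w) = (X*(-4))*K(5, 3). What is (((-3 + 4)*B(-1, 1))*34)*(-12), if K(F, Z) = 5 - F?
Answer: 0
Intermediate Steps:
B(X, w) = 0 (B(X, w) = (X*(-4))*(5 - 1*5) = (-4*X)*(5 - 5) = -4*X*0 = 0)
(((-3 + 4)*B(-1, 1))*34)*(-12) = (((-3 + 4)*0)*34)*(-12) = ((1*0)*34)*(-12) = (0*34)*(-12) = 0*(-12) = 0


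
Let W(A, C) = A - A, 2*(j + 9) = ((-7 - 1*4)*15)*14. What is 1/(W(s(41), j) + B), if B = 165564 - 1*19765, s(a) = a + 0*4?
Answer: 1/145799 ≈ 6.8588e-6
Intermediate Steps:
s(a) = a (s(a) = a + 0 = a)
j = -1164 (j = -9 + (((-7 - 1*4)*15)*14)/2 = -9 + (((-7 - 4)*15)*14)/2 = -9 + (-11*15*14)/2 = -9 + (-165*14)/2 = -9 + (½)*(-2310) = -9 - 1155 = -1164)
B = 145799 (B = 165564 - 19765 = 145799)
W(A, C) = 0
1/(W(s(41), j) + B) = 1/(0 + 145799) = 1/145799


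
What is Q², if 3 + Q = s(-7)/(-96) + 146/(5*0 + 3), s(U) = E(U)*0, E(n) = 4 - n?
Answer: 18769/9 ≈ 2085.4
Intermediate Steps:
s(U) = 0 (s(U) = (4 - U)*0 = 0)
Q = 137/3 (Q = -3 + (0/(-96) + 146/(5*0 + 3)) = -3 + (0*(-1/96) + 146/(0 + 3)) = -3 + (0 + 146/3) = -3 + 146/3 = 137/3 ≈ 45.667)
Q² = (137/3)² = 18769/9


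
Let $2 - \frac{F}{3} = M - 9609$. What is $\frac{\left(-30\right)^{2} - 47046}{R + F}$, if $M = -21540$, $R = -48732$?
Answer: $- \frac{15382}{14907} \approx -1.0319$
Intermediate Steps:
$F = 93453$ ($F = 6 - 3 \left(-21540 - 9609\right) = 6 - -93447 = 6 + 93447 = 93453$)
$\frac{\left(-30\right)^{2} - 47046}{R + F} = \frac{\left(-30\right)^{2} - 47046}{-48732 + 93453} = \frac{900 - 47046}{44721} = \left(-46146\right) \frac{1}{44721} = - \frac{15382}{14907}$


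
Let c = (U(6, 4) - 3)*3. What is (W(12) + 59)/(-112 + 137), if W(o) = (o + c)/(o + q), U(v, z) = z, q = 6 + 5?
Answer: 1372/575 ≈ 2.3861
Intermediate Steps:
q = 11
c = 3 (c = (4 - 3)*3 = 1*3 = 3)
W(o) = (3 + o)/(11 + o) (W(o) = (o + 3)/(o + 11) = (3 + o)/(11 + o))
(W(12) + 59)/(-112 + 137) = ((3 + 12)/(11 + 12) + 59)/(-112 + 137) = (15/23 + 59)/25 = ((1/23)*15 + 59)*(1/25) = (15/23 + 59)*(1/25) = (1372/23)*(1/25) = 1372/575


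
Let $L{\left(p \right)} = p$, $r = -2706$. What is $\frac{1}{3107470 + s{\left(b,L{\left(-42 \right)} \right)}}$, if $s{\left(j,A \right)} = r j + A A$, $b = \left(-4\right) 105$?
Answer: $\frac{1}{4245754} \approx 2.3553 \cdot 10^{-7}$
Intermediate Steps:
$b = -420$
$s{\left(j,A \right)} = A^{2} - 2706 j$ ($s{\left(j,A \right)} = - 2706 j + A A = - 2706 j + A^{2} = A^{2} - 2706 j$)
$\frac{1}{3107470 + s{\left(b,L{\left(-42 \right)} \right)}} = \frac{1}{3107470 + \left(\left(-42\right)^{2} - -1136520\right)} = \frac{1}{3107470 + \left(1764 + 1136520\right)} = \frac{1}{3107470 + 1138284} = \frac{1}{4245754}$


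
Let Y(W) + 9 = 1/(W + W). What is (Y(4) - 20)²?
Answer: 53361/64 ≈ 833.77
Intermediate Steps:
Y(W) = -9 + 1/(2*W) (Y(W) = -9 + 1/(W + W) = -9 + 1/(2*W))
(Y(4) - 20)² = ((-9 + (½)/4) - 20)² = ((-9 + (½)*(¼)) - 20)² = ((-9 + ⅛) - 20)² = (-71/8 - 20)² = (-231/8)² = 53361/64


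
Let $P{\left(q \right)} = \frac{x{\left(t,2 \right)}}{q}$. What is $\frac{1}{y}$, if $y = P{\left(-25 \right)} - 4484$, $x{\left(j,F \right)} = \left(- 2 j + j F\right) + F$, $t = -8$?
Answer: $- \frac{25}{112102} \approx -0.00022301$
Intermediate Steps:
$x{\left(j,F \right)} = F - 2 j + F j$ ($x{\left(j,F \right)} = \left(- 2 j + F j\right) + F = F - 2 j + F j$)
$P{\left(q \right)} = \frac{2}{q}$ ($P{\left(q \right)} = \frac{2 - -16 + 2 \left(-8\right)}{q} = \frac{2 + 16 - 16}{q} = \frac{2}{q}$)
$y = - \frac{112102}{25}$ ($y = \frac{2}{-25} - 4484 = 2 \left(- \frac{1}{25}\right) - 4484 = - \frac{2}{25} - 4484 = - \frac{112102}{25} \approx -4484.1$)
$\frac{1}{y} = \frac{1}{- \frac{112102}{25}} = - \frac{25}{112102}$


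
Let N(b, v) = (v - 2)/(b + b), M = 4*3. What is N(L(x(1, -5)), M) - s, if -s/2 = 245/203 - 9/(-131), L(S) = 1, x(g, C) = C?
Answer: 28687/3799 ≈ 7.5512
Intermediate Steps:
s = -9692/3799 (s = -2*(245/203 - 9/(-131)) = -2*(245*(1/203) - 9*(-1/131)) = -2*(35/29 + 9/131) = -2*4846/3799 = -9692/3799 ≈ -2.5512)
M = 12
N(b, v) = (-2 + v)/(2*b) (N(b, v) = (-2 + v)/((2*b)) = (-2 + v)*(1/(2*b)) = (-2 + v)/(2*b))
N(L(x(1, -5)), M) - s = (½)*(-2 + 12)/1 - 1*(-9692/3799) = (½)*1*10 + 9692/3799 = 5 + 9692/3799 = 28687/3799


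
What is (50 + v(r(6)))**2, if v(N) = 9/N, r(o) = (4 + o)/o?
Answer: 76729/25 ≈ 3069.2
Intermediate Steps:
r(o) = (4 + o)/o
(50 + v(r(6)))**2 = (50 + 9/(((4 + 6)/6)))**2 = (50 + 9/(((1/6)*10)))**2 = (50 + 9/(5/3))**2 = (50 + 9*(3/5))**2 = (50 + 27/5)**2 = (277/5)**2 = 76729/25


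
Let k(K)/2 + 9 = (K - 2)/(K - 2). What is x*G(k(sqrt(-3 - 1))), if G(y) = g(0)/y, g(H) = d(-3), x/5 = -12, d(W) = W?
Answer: -45/4 ≈ -11.250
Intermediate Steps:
x = -60 (x = 5*(-12) = -60)
g(H) = -3
k(K) = -16 (k(K) = -18 + 2*((K - 2)/(K - 2)) = -18 + 2*((-2 + K)/(-2 + K)) = -18 + 2*1 = -18 + 2 = -16)
G(y) = -3/y
x*G(k(sqrt(-3 - 1))) = -(-180)/(-16) = -(-180)*(-1)/16 = -60*3/16 = -45/4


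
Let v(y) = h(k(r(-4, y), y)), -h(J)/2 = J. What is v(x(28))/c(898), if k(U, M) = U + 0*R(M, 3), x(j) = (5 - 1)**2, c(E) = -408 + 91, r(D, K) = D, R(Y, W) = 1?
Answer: -8/317 ≈ -0.025237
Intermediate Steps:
c(E) = -317
x(j) = 16 (x(j) = 4**2 = 16)
k(U, M) = U (k(U, M) = U + 0*1 = U + 0 = U)
h(J) = -2*J
v(y) = 8 (v(y) = -2*(-4) = 8)
v(x(28))/c(898) = 8/(-317) = 8*(-1/317) = -8/317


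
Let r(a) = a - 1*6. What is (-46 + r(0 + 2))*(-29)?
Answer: 1450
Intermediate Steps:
r(a) = -6 + a (r(a) = a - 6 = -6 + a)
(-46 + r(0 + 2))*(-29) = (-46 + (-6 + (0 + 2)))*(-29) = (-46 + (-6 + 2))*(-29) = (-46 - 4)*(-29) = -50*(-29) = 1450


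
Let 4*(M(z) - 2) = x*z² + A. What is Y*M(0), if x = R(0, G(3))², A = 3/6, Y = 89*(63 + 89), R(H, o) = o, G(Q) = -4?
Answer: 28747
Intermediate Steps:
Y = 13528 (Y = 89*152 = 13528)
A = ½ (A = 3*(⅙) = ½ ≈ 0.50000)
x = 16 (x = (-4)² = 16)
M(z) = 17/8 + 4*z² (M(z) = 2 + (16*z² + ½)/4 = 2 + (½ + 16*z²)/4 = 2 + (⅛ + 4*z²) = 17/8 + 4*z²)
Y*M(0) = 13528*(17/8 + 4*0²) = 13528*(17/8 + 4*0) = 13528*(17/8 + 0) = 13528*(17/8) = 28747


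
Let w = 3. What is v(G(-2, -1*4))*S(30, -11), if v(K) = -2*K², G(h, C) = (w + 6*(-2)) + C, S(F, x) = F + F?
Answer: -20280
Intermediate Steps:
S(F, x) = 2*F
G(h, C) = -9 + C (G(h, C) = (3 + 6*(-2)) + C = (3 - 12) + C = -9 + C)
v(G(-2, -1*4))*S(30, -11) = (-2*(-9 - 1*4)²)*(2*30) = -2*(-9 - 4)²*60 = -2*(-13)²*60 = -2*169*60 = -338*60 = -20280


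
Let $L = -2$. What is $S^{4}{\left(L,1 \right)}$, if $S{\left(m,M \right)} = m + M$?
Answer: $1$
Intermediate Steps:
$S{\left(m,M \right)} = M + m$
$S^{4}{\left(L,1 \right)} = \left(1 - 2\right)^{4} = \left(-1\right)^{4} = 1$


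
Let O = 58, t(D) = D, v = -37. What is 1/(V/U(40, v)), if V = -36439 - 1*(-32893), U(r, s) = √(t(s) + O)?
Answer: -√21/3546 ≈ -0.0012923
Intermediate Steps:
U(r, s) = √(58 + s) (U(r, s) = √(s + 58) = √(58 + s))
V = -3546 (V = -36439 + 32893 = -3546)
1/(V/U(40, v)) = 1/(-3546/√(58 - 37)) = 1/(-3546*√21/21) = 1/(-1182*√21/7) = -√21/3546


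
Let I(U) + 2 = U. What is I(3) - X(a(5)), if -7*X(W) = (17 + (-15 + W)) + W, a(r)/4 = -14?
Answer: -103/7 ≈ -14.714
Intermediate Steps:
a(r) = -56 (a(r) = 4*(-14) = -56)
I(U) = -2 + U
X(W) = -2/7 - 2*W/7 (X(W) = -((17 + (-15 + W)) + W)/7 = -((2 + W) + W)/7 = -(2 + 2*W)/7 = -2/7 - 2*W/7)
I(3) - X(a(5)) = (-2 + 3) - (-2/7 - 2/7*(-56)) = 1 - (-2/7 + 16) = 1 - 1*110/7 = 1 - 110/7 = -103/7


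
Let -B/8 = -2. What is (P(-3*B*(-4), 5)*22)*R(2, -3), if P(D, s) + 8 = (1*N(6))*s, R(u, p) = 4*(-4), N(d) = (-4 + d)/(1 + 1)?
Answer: 1056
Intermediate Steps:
B = 16 (B = -8*(-2) = 16)
N(d) = -2 + d/2 (N(d) = (-4 + d)/2 = (-4 + d)*(½) = -2 + d/2)
R(u, p) = -16
P(D, s) = -8 + s (P(D, s) = -8 + (1*(-2 + (½)*6))*s = -8 + (1*(-2 + 3))*s = -8 + (1*1)*s = -8 + 1*s = -8 + s)
(P(-3*B*(-4), 5)*22)*R(2, -3) = ((-8 + 5)*22)*(-16) = -3*22*(-16) = -66*(-16) = 1056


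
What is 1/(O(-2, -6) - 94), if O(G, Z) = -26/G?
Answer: -1/81 ≈ -0.012346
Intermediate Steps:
1/(O(-2, -6) - 94) = 1/(-26/(-2) - 94) = 1/(-26*(-½) - 94) = 1/(13 - 94) = 1/(-81) = -1/81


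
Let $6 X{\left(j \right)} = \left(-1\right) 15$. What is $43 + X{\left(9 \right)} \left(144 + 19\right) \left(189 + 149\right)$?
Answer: $-137692$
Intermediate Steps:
$X{\left(j \right)} = - \frac{5}{2}$ ($X{\left(j \right)} = \frac{\left(-1\right) 15}{6} = \frac{1}{6} \left(-15\right) = - \frac{5}{2}$)
$43 + X{\left(9 \right)} \left(144 + 19\right) \left(189 + 149\right) = 43 - \frac{5 \left(144 + 19\right) \left(189 + 149\right)}{2} = 43 - \frac{5 \cdot 163 \cdot 338}{2} = 43 - 137735 = -137692$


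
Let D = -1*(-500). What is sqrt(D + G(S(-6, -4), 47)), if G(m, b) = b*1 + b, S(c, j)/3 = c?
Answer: 3*sqrt(66) ≈ 24.372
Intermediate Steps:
S(c, j) = 3*c
G(m, b) = 2*b (G(m, b) = b + b = 2*b)
D = 500
sqrt(D + G(S(-6, -4), 47)) = sqrt(500 + 2*47) = sqrt(500 + 94) = sqrt(594) = 3*sqrt(66)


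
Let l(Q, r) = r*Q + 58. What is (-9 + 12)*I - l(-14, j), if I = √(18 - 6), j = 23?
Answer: 264 + 6*√3 ≈ 274.39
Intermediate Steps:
I = 2*√3 (I = √12 = 2*√3 ≈ 3.4641)
l(Q, r) = 58 + Q*r (l(Q, r) = Q*r + 58 = 58 + Q*r)
(-9 + 12)*I - l(-14, j) = (-9 + 12)*(2*√3) - (58 - 14*23) = 3*(2*√3) - (58 - 322) = 6*√3 - 1*(-264) = 6*√3 + 264 = 264 + 6*√3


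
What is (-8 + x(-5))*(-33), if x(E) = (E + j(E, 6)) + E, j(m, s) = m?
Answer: 759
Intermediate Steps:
x(E) = 3*E (x(E) = (E + E) + E = 2*E + E = 3*E)
(-8 + x(-5))*(-33) = (-8 + 3*(-5))*(-33) = (-8 - 15)*(-33) = -23*(-33) = 759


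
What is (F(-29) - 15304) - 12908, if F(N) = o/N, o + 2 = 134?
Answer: -818280/29 ≈ -28217.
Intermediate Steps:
o = 132 (o = -2 + 134 = 132)
F(N) = 132/N
(F(-29) - 15304) - 12908 = (132/(-29) - 15304) - 12908 = (132*(-1/29) - 15304) - 12908 = (-132/29 - 15304) - 12908 = -443948/29 - 12908 = -818280/29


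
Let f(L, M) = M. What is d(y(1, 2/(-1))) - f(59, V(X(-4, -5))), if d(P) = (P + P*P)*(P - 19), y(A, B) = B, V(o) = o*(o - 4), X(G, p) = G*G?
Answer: -234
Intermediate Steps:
X(G, p) = G²
V(o) = o*(-4 + o)
d(P) = (-19 + P)*(P + P²) (d(P) = (P + P²)*(-19 + P) = (-19 + P)*(P + P²))
d(y(1, 2/(-1))) - f(59, V(X(-4, -5))) = (2/(-1))*(-19 + (2/(-1))² - 36/(-1)) - (-4)²*(-4 + (-4)²) = (2*(-1))*(-19 + (2*(-1))² - 36*(-1)) - 16*(-4 + 16) = -2*(-19 + (-2)² - 18*(-2)) - 16*12 = -2*(-19 + 4 + 36) - 1*192 = -2*21 - 192 = -42 - 192 = -234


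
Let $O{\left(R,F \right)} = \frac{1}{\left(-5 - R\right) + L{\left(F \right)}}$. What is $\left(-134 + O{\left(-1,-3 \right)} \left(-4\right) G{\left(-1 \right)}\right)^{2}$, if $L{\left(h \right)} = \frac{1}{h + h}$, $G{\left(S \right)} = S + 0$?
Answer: $\frac{11383876}{625} \approx 18214.0$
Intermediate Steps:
$G{\left(S \right)} = S$
$L{\left(h \right)} = \frac{1}{2 h}$
$O{\left(R,F \right)} = \frac{1}{-5 + \frac{1}{2 F} - R}$ ($O{\left(R,F \right)} = \frac{1}{\left(-5 - R\right) + \frac{1}{2 F}} = \frac{1}{-5 + \frac{1}{2 F} - R}$)
$\left(-134 + O{\left(-1,-3 \right)} \left(-4\right) G{\left(-1 \right)}\right)^{2} = \left(-134 + \left(-2\right) \left(-3\right) \frac{1}{-1 + 2 \left(-3\right) \left(5 - 1\right)} \left(-4\right) \left(-1\right)\right)^{2} = \left(-134 + \left(-2\right) \left(-3\right) \frac{1}{-1 + 2 \left(-3\right) 4} \left(-4\right) \left(-1\right)\right)^{2} = \left(-134 + \left(-2\right) \left(-3\right) \frac{1}{-1 - 24} \left(-4\right) \left(-1\right)\right)^{2} = \left(-134 + \left(-2\right) \left(-3\right) \frac{1}{-25} \left(-4\right) \left(-1\right)\right)^{2} = \left(-134 + \left(-2\right) \left(-3\right) \left(- \frac{1}{25}\right) \left(-4\right) \left(-1\right)\right)^{2} = \left(-134 + \left(- \frac{6}{25}\right) \left(-4\right) \left(-1\right)\right)^{2} = \left(-134 + \frac{24}{25} \left(-1\right)\right)^{2} = \left(-134 - \frac{24}{25}\right)^{2} = \left(- \frac{3374}{25}\right)^{2} = \frac{11383876}{625}$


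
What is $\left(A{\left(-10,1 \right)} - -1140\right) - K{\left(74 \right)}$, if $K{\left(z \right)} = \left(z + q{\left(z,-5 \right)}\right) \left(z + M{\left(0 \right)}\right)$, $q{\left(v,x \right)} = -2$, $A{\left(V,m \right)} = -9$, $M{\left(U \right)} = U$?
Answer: $-4197$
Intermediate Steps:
$K{\left(z \right)} = z \left(-2 + z\right)$ ($K{\left(z \right)} = \left(z - 2\right) \left(z + 0\right) = \left(-2 + z\right) z = z \left(-2 + z\right)$)
$\left(A{\left(-10,1 \right)} - -1140\right) - K{\left(74 \right)} = \left(-9 - -1140\right) - 74 \left(-2 + 74\right) = \left(-9 + 1140\right) - 74 \cdot 72 = 1131 - 5328 = -4197$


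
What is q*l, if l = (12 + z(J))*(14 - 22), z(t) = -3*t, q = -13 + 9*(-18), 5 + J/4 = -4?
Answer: 168000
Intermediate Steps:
J = -36 (J = -20 + 4*(-4) = -20 - 16 = -36)
q = -175 (q = -13 - 162 = -175)
l = -960 (l = (12 - 3*(-36))*(14 - 22) = (12 + 108)*(-8) = 120*(-8) = -960)
q*l = -175*(-960) = 168000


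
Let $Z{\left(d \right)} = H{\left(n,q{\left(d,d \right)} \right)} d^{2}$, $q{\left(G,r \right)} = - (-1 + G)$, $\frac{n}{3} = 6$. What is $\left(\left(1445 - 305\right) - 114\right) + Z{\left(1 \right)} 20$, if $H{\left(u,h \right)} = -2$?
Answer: $986$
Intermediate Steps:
$n = 18$ ($n = 3 \cdot 6 = 18$)
$q{\left(G,r \right)} = 1 - G$
$Z{\left(d \right)} = - 2 d^{2}$
$\left(\left(1445 - 305\right) - 114\right) + Z{\left(1 \right)} 20 = \left(\left(1445 - 305\right) - 114\right) + - 2 \cdot 1^{2} \cdot 20 = \left(1140 - 114\right) + \left(-2\right) 1 \cdot 20 = 1026 - 40 = 986$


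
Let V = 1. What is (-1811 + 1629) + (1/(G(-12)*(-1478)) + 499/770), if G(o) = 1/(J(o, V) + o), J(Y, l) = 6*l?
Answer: -103192389/569030 ≈ -181.35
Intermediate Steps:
G(o) = 1/(6 + o) (G(o) = 1/(6*1 + o) = 1/(6 + o))
(-1811 + 1629) + (1/(G(-12)*(-1478)) + 499/770) = (-1811 + 1629) + (1/(1/(6 - 12)*(-1478)) + 499/770) = -182 + (-1/1478/1/(-6) + 499*(1/770)) = -182 + (-1/1478/(-⅙) + 499/770) = -182 + (-6*(-1/1478) + 499/770) = -182 + (3/739 + 499/770) = -182 + 371071/569030 = -103192389/569030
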